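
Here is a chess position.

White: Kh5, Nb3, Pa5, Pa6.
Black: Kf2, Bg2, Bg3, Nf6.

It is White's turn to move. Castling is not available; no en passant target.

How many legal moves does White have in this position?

White to move; king on h5.
In check: yes, from the black knight on f6.
Legal moves: Kh6, Kg6, Kg5.
Count: 3.

3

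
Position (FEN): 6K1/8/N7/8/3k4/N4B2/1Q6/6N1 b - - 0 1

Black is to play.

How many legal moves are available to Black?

Black to move; king on d4.
In check: yes, from the white queen on b2.
Legal moves: Ke3, Kd3.
Count: 2.

2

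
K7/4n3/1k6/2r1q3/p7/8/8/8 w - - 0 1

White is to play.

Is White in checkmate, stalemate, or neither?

stalemate

White to move; white king on a8.
In check: no.
King squares — a7: attacked by Kb6; b7: attacked by Kb6; b8: attacked by Qe5.
Legal moves for White: none.
Not in check and no legal moves → stalemate.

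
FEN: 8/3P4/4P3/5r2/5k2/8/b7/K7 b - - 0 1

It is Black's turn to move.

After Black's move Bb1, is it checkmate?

After Bb1: white king on a1; in check: no.
White is not in check, so this cannot be checkmate.

no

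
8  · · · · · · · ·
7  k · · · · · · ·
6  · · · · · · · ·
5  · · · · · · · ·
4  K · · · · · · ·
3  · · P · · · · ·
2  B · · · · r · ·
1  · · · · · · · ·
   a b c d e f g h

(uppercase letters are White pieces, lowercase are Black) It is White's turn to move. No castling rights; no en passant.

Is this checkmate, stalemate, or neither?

neither

White to move; white king on a4.
In check: no.
Legal moves for White: Kb5, Ka5, Kb4, Kb3, Ka3, Bg8, Bf7, Be6, Bd5, Bc4, Bb3, Bb1, c4.
White has 13 legal moves and is not in check → neither.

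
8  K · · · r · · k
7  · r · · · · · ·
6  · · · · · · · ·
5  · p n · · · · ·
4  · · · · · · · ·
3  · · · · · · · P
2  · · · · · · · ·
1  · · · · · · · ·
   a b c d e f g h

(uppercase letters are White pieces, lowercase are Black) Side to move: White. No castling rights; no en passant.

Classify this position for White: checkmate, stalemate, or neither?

checkmate

White to move; white king on a8.
In check: yes, from the black rook on e8.
King squares — a7: attacked by Rb7; b7: attacked by Nc5; b8: attacked by Rb7.
Legal moves for White: none.
In check with no legal moves → checkmate.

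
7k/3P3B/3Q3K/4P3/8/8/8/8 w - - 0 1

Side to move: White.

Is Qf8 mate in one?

After Qf8: black king on h8; in check: yes, from the white queen on f8.
King squares — g7: attacked by Kh6; h7: attacked by Kh6; g8: attacked by Bh7.
Black has no legal moves → checkmate.

yes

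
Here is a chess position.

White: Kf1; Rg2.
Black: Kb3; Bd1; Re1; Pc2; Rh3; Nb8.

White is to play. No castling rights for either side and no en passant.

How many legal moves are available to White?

2

White to move; king on f1.
In check: yes, from the black rook on e1.
Legal moves: Kf2, Kxe1.
Count: 2.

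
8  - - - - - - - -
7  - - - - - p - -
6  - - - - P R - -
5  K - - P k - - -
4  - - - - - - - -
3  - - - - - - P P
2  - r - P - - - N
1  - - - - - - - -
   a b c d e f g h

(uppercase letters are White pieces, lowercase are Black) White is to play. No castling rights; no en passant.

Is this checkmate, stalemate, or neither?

White to move; white king on a5.
In check: no.
Legal moves for White include: Rxf7, Rh6, Rg6, Rf5+, Rf4, Rf3, Rf2, Rf1, Ka6, Ka4, Ng4+, Nf3+, Nf1, exf7, e7, d6, h4, g4, ... (list truncated; more exist).
White has legal moves and is not in check → neither.

neither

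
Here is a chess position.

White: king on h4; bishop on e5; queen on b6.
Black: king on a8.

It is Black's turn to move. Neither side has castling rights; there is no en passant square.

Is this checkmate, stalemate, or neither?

stalemate

Black to move; black king on a8.
In check: no.
King squares — a7: attacked by Qb6; b7: attacked by Qb6; b8: attacked by Be5.
Legal moves for Black: none.
Not in check and no legal moves → stalemate.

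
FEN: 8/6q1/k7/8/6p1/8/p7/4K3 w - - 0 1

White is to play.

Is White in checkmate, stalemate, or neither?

White to move; white king on e1.
In check: no.
Legal moves for White: Kf2, Ke2, Kd2, Kf1, Kd1.
White has 5 legal moves and is not in check → neither.

neither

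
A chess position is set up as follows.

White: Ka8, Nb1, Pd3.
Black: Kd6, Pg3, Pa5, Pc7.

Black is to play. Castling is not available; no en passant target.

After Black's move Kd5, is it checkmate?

After Kd5: white king on a8; in check: no.
White is not in check, so this cannot be checkmate.

no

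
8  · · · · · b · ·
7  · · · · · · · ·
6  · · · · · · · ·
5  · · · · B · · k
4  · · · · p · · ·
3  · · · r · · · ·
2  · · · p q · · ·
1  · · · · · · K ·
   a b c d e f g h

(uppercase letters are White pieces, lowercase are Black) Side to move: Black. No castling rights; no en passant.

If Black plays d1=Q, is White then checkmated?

After d1=Q: white king on g1; in check: yes, from the black queen on d1.
King squares — f1: attacked by Qd1; h1: attacked by Qd1; f2: attacked by Qe2; g2: attacked by Qe2; h2: attacked by Qe2.
White has no legal moves → checkmate.

yes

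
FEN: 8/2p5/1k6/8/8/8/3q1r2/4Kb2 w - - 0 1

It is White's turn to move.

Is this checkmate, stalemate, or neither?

checkmate

White to move; white king on e1.
In check: yes, from the black queen on d2.
King squares — d1: attacked by Qd2; f1: attacked by Rf2; d2: attacked by Rf2; e2: attacked by Bf1; f2: attacked by Qd2.
Legal moves for White: none.
In check with no legal moves → checkmate.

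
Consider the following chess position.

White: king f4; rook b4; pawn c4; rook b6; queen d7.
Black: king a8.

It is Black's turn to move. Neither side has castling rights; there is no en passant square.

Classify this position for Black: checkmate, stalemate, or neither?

Black to move; black king on a8.
In check: no.
King squares — a7: attacked by Qd7; b7: attacked by Rb6; b8: attacked by Rb6.
Legal moves for Black: none.
Not in check and no legal moves → stalemate.

stalemate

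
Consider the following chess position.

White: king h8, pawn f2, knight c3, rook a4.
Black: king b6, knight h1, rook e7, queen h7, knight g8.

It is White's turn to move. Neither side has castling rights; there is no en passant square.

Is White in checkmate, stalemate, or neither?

White to move; white king on h8.
In check: yes, from the black queen on h7.
King squares — g7: attacked by Re7; h7: attacked by Re7; g8: attacked by Qh7.
Legal moves for White: none.
In check with no legal moves → checkmate.

checkmate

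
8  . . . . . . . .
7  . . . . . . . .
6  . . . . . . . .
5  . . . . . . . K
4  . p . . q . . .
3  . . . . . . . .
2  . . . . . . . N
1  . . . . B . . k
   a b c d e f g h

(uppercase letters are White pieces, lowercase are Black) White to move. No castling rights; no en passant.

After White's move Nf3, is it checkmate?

After Nf3: black king on h1; in check: no.
Black is not in check, so this cannot be checkmate.

no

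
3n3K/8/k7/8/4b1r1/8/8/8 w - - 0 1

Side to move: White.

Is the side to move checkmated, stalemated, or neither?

stalemate

White to move; white king on h8.
In check: no.
King squares — g7: attacked by Rg4; h7: attacked by Be4; g8: attacked by Rg4.
Legal moves for White: none.
Not in check and no legal moves → stalemate.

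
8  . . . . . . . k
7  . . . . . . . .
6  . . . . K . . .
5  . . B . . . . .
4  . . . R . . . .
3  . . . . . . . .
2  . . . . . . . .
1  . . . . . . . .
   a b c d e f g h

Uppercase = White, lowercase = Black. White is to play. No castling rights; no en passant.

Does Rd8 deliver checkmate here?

After Rd8: black king on h8; in check: yes, from the white rook on d8.
Black has 2 legal replies: Kh7, Kg7.
In check but a legal move exists → not checkmate.

no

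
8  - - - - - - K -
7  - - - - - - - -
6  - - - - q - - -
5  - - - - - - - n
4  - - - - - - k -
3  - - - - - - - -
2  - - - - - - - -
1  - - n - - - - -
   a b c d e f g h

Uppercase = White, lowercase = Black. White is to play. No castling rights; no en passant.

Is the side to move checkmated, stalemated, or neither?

neither

White to move; white king on g8.
In check: yes, from the black queen on e6.
Legal moves for White: Kh8, Kf8, Kh7.
White is in check but has 3 legal moves → neither.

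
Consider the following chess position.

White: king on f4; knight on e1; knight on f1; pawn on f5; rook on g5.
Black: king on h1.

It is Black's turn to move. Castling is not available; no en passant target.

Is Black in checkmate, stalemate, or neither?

Black to move; black king on h1.
In check: no.
King squares — g1: attacked by Rg5; g2: attacked by Ne1; h2: attacked by Nf1.
Legal moves for Black: none.
Not in check and no legal moves → stalemate.

stalemate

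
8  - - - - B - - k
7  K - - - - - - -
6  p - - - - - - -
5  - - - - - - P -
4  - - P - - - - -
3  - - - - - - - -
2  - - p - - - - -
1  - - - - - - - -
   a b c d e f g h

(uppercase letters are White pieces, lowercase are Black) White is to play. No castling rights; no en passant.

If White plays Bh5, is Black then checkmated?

After Bh5: black king on h8; in check: no.
Black is not in check, so this cannot be checkmate.

no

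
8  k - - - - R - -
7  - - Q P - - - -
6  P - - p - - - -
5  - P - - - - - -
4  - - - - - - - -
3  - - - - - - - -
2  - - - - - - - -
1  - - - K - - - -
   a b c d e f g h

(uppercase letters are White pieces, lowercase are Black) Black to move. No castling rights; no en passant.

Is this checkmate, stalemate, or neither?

checkmate

Black to move; black king on a8.
In check: yes, from the white rook on f8.
King squares — a7: attacked by Qc7; b7: attacked by Pa6; b8: attacked by Qc7.
Legal moves for Black: none.
In check with no legal moves → checkmate.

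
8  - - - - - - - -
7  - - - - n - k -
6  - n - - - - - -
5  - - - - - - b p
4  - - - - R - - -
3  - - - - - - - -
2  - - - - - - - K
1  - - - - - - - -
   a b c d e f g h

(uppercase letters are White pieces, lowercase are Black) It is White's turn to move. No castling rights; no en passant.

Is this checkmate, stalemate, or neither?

White to move; white king on h2.
In check: no.
Legal moves for White: Rxe7+, Re6, Re5, Rh4, Rg4, Rf4, Rd4, Rc4, Rb4, Ra4, Re3, Re2, Re1, Kh3, Kg3, Kg2, Kh1, Kg1.
White has 18 legal moves and is not in check → neither.

neither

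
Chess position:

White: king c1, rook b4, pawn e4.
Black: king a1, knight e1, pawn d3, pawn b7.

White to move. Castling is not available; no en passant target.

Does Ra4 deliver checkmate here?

yes

After Ra4: black king on a1; in check: yes, from the white rook on a4.
King squares — b1: attacked by Kc1; a2: attacked by Ra4; b2: attacked by Kc1.
Black has no legal moves → checkmate.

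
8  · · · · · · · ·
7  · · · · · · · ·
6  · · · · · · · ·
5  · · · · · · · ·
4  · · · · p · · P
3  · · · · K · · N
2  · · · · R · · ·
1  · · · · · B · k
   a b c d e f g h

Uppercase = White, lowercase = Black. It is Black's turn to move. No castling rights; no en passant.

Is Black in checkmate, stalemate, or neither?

stalemate

Black to move; black king on h1.
In check: no.
King squares — g1: attacked by Nh3; g2: attacked by Bf1; h2: attacked by Re2.
Legal moves for Black: none.
Not in check and no legal moves → stalemate.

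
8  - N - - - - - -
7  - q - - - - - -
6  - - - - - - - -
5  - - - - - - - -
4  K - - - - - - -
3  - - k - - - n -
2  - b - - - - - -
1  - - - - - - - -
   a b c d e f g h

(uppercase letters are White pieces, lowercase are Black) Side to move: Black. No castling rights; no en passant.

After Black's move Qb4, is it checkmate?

After Qb4: white king on a4; in check: yes, from the black queen on b4.
King squares — a3: attacked by Bb2; b3: attacked by Kc3; b4: attacked by Kc3; a5: attacked by Qb4; b5: attacked by Qb4.
White has no legal moves → checkmate.

yes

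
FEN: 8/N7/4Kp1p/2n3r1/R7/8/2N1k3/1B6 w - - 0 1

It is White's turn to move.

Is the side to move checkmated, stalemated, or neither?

White to move; white king on e6.
In check: yes, from the black knight on c5.
Legal moves for White: Kf7, Ke7, Kxf6, Kd6.
White is in check but has 4 legal moves → neither.

neither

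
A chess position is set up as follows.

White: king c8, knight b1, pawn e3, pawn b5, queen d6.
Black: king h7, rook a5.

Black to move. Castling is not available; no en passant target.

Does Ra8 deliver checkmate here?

After Ra8: white king on c8; in check: yes, from the black rook on a8.
White has 4 legal replies: Kd7, Kc7, Kb7, Qb8.
In check but a legal move exists → not checkmate.

no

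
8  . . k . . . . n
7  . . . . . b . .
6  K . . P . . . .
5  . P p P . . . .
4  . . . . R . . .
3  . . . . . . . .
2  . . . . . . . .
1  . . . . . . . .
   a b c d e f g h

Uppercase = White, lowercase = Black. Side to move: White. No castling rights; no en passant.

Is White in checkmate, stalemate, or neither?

neither

White to move; white king on a6.
In check: no.
Legal moves for White include: Ka7, Kb6, Ka5, Re8+, Re7, Re6, Re5, Rh4, Rg4, Rf4, Rd4, Rc4, Rb4, Ra4, Re3, Re2, Re1, d7+, ... (list truncated; more exist).
White has legal moves and is not in check → neither.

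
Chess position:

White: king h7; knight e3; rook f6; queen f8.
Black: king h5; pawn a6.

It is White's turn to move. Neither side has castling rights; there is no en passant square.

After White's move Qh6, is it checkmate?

After Qh6: black king on h5; in check: yes, from the white queen on h6.
King squares — g4: attacked by Ne3; h4: attacked by Qh6; g5: attacked by Qh6; g6: attacked by Rf6; h6: attacked by Rf6.
Black has no legal moves → checkmate.

yes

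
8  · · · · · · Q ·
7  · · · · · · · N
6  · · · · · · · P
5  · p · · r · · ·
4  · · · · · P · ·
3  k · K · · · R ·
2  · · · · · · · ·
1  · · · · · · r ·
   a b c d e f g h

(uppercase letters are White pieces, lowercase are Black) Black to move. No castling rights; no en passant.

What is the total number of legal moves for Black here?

23

Black to move; king on a3.
In check: no.
Legal moves: Re8, Re7, Re6, Rh5, Rg5, Rf5, Rd5, Rc5+, Re4, Re3+, Re2, Ree1, Ka4, Rxg3+, Rg2, Rh1, Rf1, Rge1, Rd1, Rc1+, Rb1, Ra1, b4+.
Count: 23.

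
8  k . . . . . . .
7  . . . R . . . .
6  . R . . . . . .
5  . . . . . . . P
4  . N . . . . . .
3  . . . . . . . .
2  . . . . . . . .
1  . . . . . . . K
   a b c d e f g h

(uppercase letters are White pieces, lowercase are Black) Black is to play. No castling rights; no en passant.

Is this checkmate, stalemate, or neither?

stalemate

Black to move; black king on a8.
In check: no.
King squares — a7: attacked by Rd7; b7: attacked by Rb6; b8: attacked by Rb6.
Legal moves for Black: none.
Not in check and no legal moves → stalemate.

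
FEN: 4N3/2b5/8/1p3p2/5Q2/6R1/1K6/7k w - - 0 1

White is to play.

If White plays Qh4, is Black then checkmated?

After Qh4: black king on h1; in check: yes, from the white queen on h4.
King squares — g1: attacked by Rg3; g2: attacked by Rg3; h2: attacked by Qh4.
Black has no legal moves → checkmate.

yes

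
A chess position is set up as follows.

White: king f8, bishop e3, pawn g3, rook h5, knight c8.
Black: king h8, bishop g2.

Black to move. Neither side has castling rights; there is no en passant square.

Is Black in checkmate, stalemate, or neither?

Black to move; black king on h8.
In check: yes, from the white rook on h5.
King squares — g7: attacked by Kf8; h7: attacked by Rh5; g8: attacked by Kf8.
Legal moves for Black: none.
In check with no legal moves → checkmate.

checkmate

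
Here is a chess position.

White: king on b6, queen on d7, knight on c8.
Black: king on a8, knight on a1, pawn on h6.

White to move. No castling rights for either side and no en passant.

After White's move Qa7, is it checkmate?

yes

After Qa7: black king on a8; in check: yes, from the white queen on a7.
King squares — a7: attacked by Kb6; b7: attacked by Kb6; b8: attacked by Qa7.
Black has no legal moves → checkmate.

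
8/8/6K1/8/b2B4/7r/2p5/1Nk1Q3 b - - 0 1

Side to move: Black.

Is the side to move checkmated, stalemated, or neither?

checkmate

Black to move; black king on c1.
In check: yes, from the white queen on e1.
King squares — b1: attacked by Qe1; d1: attacked by Qe1; b2: attacked by Bd4; c2: own pawn; d2: attacked by Nb1.
Legal moves for Black: none.
In check with no legal moves → checkmate.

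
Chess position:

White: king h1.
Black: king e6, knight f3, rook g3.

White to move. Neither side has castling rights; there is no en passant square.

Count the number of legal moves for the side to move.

White to move; king on h1.
In check: no.
Legal moves: none.
Count: 0.

0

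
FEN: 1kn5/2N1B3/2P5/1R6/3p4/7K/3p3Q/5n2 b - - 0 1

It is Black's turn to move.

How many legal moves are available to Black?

2

Black to move; king on b8.
In check: yes, from the white rook on b5.
Legal moves: Ka7, Nb6.
Count: 2.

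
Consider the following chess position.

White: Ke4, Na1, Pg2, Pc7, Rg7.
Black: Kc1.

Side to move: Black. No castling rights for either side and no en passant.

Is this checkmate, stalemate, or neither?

neither

Black to move; black king on c1.
In check: no.
Legal moves for Black: Kd2, Kb2, Kd1, Kb1.
Black has 4 legal moves and is not in check → neither.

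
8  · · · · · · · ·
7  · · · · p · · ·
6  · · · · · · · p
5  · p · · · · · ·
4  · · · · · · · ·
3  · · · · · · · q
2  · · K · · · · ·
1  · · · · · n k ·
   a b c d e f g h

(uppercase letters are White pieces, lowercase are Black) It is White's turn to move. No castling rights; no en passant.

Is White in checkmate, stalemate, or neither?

neither

White to move; white king on c2.
In check: no.
Legal moves for White: Kb2, Kd1, Kc1, Kb1.
White has 4 legal moves and is not in check → neither.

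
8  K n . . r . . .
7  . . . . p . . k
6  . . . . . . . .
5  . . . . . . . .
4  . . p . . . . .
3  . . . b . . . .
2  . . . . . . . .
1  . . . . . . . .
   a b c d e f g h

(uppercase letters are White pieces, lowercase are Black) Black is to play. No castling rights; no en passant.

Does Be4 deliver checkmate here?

no

After Be4: white king on a8; in check: yes, from the black bishop on e4.
White has 1 legal reply: Ka7.
In check but a legal move exists → not checkmate.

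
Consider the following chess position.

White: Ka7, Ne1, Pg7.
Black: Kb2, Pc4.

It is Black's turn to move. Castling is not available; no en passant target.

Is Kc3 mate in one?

After Kc3: white king on a7; in check: no.
White is not in check, so this cannot be checkmate.

no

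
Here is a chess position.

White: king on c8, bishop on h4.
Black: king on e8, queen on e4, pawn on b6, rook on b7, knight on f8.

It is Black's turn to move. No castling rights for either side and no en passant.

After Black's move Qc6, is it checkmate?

After Qc6: white king on c8; in check: yes, from the black queen on c6.
King squares — b7: attacked by Qc6; c7: attacked by Qc6; d7: attacked by Qc6; b8: attacked by Rb7; d8: attacked by Ke8.
White has no legal moves → checkmate.

yes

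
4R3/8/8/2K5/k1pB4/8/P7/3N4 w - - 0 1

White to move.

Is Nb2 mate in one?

After Nb2: black king on a4; in check: yes, from the white knight on b2.
Black has 2 legal replies: Ka5, Ka3.
In check but a legal move exists → not checkmate.

no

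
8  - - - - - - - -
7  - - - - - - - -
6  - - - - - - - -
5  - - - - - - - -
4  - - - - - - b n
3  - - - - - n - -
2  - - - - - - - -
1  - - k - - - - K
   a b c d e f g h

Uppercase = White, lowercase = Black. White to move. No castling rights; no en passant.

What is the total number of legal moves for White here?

0

White to move; king on h1.
In check: no.
Legal moves: none.
Count: 0.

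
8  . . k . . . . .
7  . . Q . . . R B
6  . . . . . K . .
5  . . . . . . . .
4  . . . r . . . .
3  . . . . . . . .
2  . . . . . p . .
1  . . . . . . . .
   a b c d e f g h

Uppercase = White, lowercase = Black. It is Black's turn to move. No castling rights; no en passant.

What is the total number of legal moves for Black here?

Black to move; king on c8.
In check: yes, from the white queen on c7.
Legal moves: none.
Count: 0.

0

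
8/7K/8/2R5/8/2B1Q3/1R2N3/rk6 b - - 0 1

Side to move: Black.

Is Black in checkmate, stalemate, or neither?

Black to move; black king on b1.
In check: yes, from the white rook on b2.
King squares — a1: own rook; c1: attacked by Ne2; a2: attacked by Rb2; b2: attacked by Bc3; c2: attacked by Rb2.
Legal moves for Black: none.
In check with no legal moves → checkmate.

checkmate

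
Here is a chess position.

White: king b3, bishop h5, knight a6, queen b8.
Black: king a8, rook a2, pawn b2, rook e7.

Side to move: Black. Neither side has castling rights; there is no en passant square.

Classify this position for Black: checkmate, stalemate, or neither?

Black to move; black king on a8.
In check: yes, from the white queen on b8.
King squares — a7: attacked by Qb8; b7: attacked by Qb8; b8: attacked by Na6.
Legal moves for Black: none.
In check with no legal moves → checkmate.

checkmate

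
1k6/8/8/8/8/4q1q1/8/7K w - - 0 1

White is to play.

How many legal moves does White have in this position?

White to move; king on h1.
In check: no.
Legal moves: none.
Count: 0.

0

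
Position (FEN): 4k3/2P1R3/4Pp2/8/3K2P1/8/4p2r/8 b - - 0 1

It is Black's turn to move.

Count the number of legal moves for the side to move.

Black to move; king on e8.
In check: yes, from the white rook on e7.
Legal moves: Kf8, Kxe7.
Count: 2.

2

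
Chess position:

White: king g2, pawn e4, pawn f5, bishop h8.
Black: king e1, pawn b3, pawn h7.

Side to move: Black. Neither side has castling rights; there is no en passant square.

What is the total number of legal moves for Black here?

6

Black to move; king on e1.
In check: no.
Legal moves: Ke2, Kd2, Kd1, h6, b2, h5.
Count: 6.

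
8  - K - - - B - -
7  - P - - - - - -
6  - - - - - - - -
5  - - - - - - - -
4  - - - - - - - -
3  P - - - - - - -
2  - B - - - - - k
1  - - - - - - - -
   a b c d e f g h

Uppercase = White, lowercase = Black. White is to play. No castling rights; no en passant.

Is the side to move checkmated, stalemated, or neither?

neither

White to move; white king on b8.
In check: no.
Legal moves for White include: Bfg7, Be7, Bh6, Bd6+, Bc5, Bb4, Kc8, Ka8, Kc7, Ka7, Bh8, Bbg7, Bf6, Be5+, Bd4, Bc3, Bc1, Ba1, ... (list truncated; more exist).
White has legal moves and is not in check → neither.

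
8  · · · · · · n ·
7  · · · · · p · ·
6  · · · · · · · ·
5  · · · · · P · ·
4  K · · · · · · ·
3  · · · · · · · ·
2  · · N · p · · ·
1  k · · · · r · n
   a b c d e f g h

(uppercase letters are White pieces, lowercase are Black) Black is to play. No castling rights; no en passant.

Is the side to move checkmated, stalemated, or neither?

Black to move; black king on a1.
In check: yes, from the white knight on c2.
Legal moves for Black: Kb2, Ka2, Kb1.
Black is in check but has 3 legal moves → neither.

neither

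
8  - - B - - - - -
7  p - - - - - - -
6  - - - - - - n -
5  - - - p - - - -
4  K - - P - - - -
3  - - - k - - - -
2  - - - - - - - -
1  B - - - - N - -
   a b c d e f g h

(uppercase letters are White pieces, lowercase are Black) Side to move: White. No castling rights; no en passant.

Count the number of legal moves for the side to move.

White to move; king on a4.
In check: no.
Legal moves: Bd7, Bb7, Be6, Ba6+, Bf5+, Bg4, Bh3, Kb5, Ka5, Kb4, Kb3, Ka3, Ng3, Ne3, Nh2, Nd2, Bc3, Bb2.
Count: 18.

18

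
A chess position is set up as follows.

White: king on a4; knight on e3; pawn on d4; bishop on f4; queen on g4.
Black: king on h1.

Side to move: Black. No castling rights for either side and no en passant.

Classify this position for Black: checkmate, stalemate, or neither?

stalemate

Black to move; black king on h1.
In check: no.
King squares — g1: attacked by Qg4; g2: attacked by Ne3; h2: attacked by Bf4.
Legal moves for Black: none.
Not in check and no legal moves → stalemate.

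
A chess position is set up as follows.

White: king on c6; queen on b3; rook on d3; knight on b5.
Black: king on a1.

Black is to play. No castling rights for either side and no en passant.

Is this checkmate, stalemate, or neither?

stalemate

Black to move; black king on a1.
In check: no.
King squares — b1: attacked by Qb3; a2: attacked by Qb3; b2: attacked by Qb3.
Legal moves for Black: none.
Not in check and no legal moves → stalemate.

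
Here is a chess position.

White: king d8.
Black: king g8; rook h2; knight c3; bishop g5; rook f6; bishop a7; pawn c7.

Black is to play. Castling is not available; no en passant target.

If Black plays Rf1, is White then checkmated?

After Rf1: white king on d8; in check: yes, from the black bishop on g5.
White has 4 legal replies: Ke8, Kc8, Kd7, Kxc7.
In check but a legal move exists → not checkmate.

no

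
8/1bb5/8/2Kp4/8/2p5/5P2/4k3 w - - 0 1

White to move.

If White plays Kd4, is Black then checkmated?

After Kd4: black king on e1; in check: no.
Black is not in check, so this cannot be checkmate.

no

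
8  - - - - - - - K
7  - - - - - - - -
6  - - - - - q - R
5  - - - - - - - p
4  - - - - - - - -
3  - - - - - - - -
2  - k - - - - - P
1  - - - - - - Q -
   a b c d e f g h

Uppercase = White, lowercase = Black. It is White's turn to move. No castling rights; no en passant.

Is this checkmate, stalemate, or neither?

neither

White to move; white king on h8.
In check: yes, from the black queen on f6.
Legal moves for White: Kg8, Kh7, Rxf6, Qg7.
White is in check but has 4 legal moves → neither.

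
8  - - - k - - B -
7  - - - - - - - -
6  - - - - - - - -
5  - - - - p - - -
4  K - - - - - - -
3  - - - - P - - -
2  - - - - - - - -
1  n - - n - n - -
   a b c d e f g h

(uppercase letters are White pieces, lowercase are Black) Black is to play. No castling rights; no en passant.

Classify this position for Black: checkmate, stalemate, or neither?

Black to move; black king on d8.
In check: no.
Legal moves for Black: Ke8, Kc8, Ke7, Kd7, Kc7, Ng3, Nfxe3, Nh2, Nd2, Ndxe3, Nc3+, Nf2, Nb2+, Nb3, Nc2, e4.
Black has 16 legal moves and is not in check → neither.

neither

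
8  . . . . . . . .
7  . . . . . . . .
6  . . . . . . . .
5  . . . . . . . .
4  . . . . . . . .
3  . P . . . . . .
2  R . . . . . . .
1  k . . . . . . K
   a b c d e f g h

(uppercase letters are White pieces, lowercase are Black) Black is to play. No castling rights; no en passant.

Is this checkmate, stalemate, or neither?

Black to move; black king on a1.
In check: yes, from the white rook on a2.
Legal moves for Black: Kxa2, Kb1.
Black is in check but has 2 legal moves → neither.

neither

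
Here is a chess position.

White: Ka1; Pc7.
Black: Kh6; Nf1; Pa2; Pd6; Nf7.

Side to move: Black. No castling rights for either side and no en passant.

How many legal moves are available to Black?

14

Black to move; king on h6.
In check: no.
Legal moves: Nh8, Nd8, Ng5, Ne5, Kh7, Kg7, Kg6, Kh5, Kg5, Ng3, Ne3, Nh2, Nd2, d5.
Count: 14.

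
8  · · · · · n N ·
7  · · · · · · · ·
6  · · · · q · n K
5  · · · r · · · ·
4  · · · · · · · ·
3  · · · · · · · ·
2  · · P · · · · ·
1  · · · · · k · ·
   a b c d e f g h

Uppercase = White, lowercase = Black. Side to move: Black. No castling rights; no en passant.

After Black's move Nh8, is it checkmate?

After Nh8: white king on h6; in check: yes, from the black queen on e6.
White has 2 legal replies: Kg7, Nf6.
In check but a legal move exists → not checkmate.

no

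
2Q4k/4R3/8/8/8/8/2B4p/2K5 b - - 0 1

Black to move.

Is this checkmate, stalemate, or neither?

Black to move; black king on h8.
In check: yes, from the white queen on c8.
King squares — g7: attacked by Re7; h7: attacked by Bc2; g8: attacked by Qc8.
Legal moves for Black: none.
In check with no legal moves → checkmate.

checkmate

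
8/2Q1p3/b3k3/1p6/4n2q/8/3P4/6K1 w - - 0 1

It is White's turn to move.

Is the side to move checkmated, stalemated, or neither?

neither

White to move; white king on g1.
In check: no.
Legal moves for White include: Qd8, Qc8+, Qb8, Qxe7+, Qd7+, Qb7, Qa7, Qd6+, Qc6+, Qb6+, Qe5+, Qc5, Qa5, Qf4, Qc4+, Qg3, Qc3, Qh2, ... (list truncated; more exist).
White has legal moves and is not in check → neither.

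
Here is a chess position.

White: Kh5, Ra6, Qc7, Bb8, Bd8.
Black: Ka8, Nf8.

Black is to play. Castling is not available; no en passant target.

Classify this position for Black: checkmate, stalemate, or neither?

Black to move; black king on a8.
In check: yes, from the white rook on a6.
King squares — a7: attacked by Ra6; b7: attacked by Qc7; b8: attacked by Qc7.
Legal moves for Black: none.
In check with no legal moves → checkmate.

checkmate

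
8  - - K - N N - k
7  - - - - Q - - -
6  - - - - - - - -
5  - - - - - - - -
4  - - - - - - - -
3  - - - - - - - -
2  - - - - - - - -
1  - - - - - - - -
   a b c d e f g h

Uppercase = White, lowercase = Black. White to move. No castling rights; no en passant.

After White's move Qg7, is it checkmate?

yes

After Qg7: black king on h8; in check: yes, from the white queen on g7.
King squares — g7: attacked by Ne8; h7: attacked by Qg7; g8: attacked by Qg7.
Black has no legal moves → checkmate.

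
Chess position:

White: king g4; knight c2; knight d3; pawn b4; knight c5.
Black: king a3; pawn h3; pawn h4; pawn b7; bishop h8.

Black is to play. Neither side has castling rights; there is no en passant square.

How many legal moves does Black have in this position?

Black to move; king on a3.
In check: yes, from the white knight on c2.
Legal moves: Ka2.
Count: 1.

1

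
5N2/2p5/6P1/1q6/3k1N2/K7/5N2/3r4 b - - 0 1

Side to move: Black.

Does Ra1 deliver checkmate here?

After Ra1: white king on a3; in check: yes, from the black rook on a1.
King squares — a2: attacked by Ra1; b2: attacked by Qb5; b3: attacked by Qb5; a4: attacked by Ra1; b4: attacked by Qb5.
White has no legal moves → checkmate.

yes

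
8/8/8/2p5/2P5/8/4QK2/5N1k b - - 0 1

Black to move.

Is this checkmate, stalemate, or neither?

Black to move; black king on h1.
In check: no.
King squares — g1: attacked by Kf2; g2: attacked by Kf2; h2: attacked by Nf1.
Legal moves for Black: none.
Not in check and no legal moves → stalemate.

stalemate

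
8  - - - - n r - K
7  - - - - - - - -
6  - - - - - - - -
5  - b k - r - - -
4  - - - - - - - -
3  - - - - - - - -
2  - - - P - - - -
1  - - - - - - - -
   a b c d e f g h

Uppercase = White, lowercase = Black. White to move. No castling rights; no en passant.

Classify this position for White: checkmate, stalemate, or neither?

neither

White to move; white king on h8.
In check: yes, from the black rook on f8.
Legal moves for White: Kh7.
White is in check but has 1 legal move → neither.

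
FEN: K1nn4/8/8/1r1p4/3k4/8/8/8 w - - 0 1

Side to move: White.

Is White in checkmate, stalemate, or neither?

White to move; white king on a8.
In check: no.
King squares — a7: attacked by Nc8; b7: attacked by Rb5; b8: attacked by Rb5.
Legal moves for White: none.
Not in check and no legal moves → stalemate.

stalemate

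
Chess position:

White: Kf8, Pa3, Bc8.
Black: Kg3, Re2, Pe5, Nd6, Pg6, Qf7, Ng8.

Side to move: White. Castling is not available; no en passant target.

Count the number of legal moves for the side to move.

0

White to move; king on f8.
In check: yes, from the black queen on f7.
Legal moves: none.
Count: 0.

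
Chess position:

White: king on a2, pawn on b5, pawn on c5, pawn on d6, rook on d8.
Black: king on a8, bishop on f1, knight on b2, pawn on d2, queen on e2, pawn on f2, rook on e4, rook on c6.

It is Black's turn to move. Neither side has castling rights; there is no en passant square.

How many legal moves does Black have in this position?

Black to move; king on a8.
In check: yes, from the white rook on d8.
Legal moves: Kb7, Ka7, Rc8.
Count: 3.

3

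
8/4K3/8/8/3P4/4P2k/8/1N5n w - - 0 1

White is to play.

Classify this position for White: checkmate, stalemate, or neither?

White to move; white king on e7.
In check: no.
Legal moves for White: Kf8, Ke8, Kd8, Kf7, Kd7, Kf6, Ke6, Kd6, Nc3, Na3, Nd2, d5, e4.
White has 13 legal moves and is not in check → neither.

neither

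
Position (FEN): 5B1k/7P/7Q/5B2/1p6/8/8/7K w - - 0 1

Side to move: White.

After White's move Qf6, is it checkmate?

yes

After Qf6: black king on h8; in check: yes, from the white queen on f6.
King squares — g7: attacked by Qf6; h7: attacked by Bf5; g8: attacked by Ph7.
Black has no legal moves → checkmate.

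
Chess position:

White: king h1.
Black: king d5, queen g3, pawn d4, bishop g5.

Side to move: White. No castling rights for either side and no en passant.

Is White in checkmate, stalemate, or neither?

White to move; white king on h1.
In check: no.
King squares — g1: attacked by Qg3; g2: attacked by Qg3; h2: attacked by Qg3.
Legal moves for White: none.
Not in check and no legal moves → stalemate.

stalemate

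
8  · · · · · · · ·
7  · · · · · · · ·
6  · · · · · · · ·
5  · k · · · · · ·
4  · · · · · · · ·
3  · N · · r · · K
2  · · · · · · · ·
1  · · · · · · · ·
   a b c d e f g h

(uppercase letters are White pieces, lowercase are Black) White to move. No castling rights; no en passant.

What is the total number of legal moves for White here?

White to move; king on h3.
In check: yes, from the black rook on e3.
Legal moves: Kh4, Kg4, Kh2, Kg2.
Count: 4.

4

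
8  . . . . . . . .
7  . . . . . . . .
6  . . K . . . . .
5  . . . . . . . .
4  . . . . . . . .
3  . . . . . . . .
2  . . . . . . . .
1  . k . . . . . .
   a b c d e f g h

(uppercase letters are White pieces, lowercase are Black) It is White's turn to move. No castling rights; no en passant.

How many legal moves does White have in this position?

White to move; king on c6.
In check: no.
Legal moves: Kd7, Kc7, Kb7, Kd6, Kb6, Kd5, Kc5, Kb5.
Count: 8.

8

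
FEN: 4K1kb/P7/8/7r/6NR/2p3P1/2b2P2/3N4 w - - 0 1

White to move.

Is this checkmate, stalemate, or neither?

neither

White to move; white king on e8.
In check: no.
Legal moves for White include: Kd8, Ke7, Kd7, Rxh5, Rh3, Rh2, Rh1, Nh6+, Nf6+, Ne5, Nge3, Nh2, Nde3, Nxc3, Nb2, a8=Q, a8=R, a8=B, ... (list truncated; more exist).
White has legal moves and is not in check → neither.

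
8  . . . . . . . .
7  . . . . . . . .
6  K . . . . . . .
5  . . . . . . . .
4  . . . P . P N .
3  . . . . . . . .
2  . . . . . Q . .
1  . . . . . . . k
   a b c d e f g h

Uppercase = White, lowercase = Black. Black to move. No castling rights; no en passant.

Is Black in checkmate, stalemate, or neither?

Black to move; black king on h1.
In check: no.
King squares — g1: attacked by Qf2; g2: attacked by Qf2; h2: attacked by Qf2.
Legal moves for Black: none.
Not in check and no legal moves → stalemate.

stalemate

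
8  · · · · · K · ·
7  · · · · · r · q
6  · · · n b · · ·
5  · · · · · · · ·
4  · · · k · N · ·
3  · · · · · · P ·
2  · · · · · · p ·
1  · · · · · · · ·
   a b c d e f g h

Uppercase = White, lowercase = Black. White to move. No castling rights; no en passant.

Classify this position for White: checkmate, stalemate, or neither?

checkmate

White to move; white king on f8.
In check: yes, from the black rook on f7.
King squares — e7: attacked by Rf7; f7: attacked by Nd6; g7: attacked by Rf7; e8: attacked by Nd6; g8: attacked by Qh7.
Legal moves for White: none.
In check with no legal moves → checkmate.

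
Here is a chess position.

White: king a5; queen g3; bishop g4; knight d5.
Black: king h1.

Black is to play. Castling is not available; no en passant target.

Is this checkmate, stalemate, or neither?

stalemate

Black to move; black king on h1.
In check: no.
King squares — g1: attacked by Qg3; g2: attacked by Qg3; h2: attacked by Qg3.
Legal moves for Black: none.
Not in check and no legal moves → stalemate.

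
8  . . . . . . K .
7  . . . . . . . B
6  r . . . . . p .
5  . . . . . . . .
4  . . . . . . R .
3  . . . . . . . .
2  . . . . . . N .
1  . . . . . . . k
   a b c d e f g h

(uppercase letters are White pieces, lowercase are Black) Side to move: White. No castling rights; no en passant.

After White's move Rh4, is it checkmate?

After Rh4: black king on h1; in check: yes, from the white rook on h4.
Black has 2 legal replies: Kxg2, Kg1.
In check but a legal move exists → not checkmate.

no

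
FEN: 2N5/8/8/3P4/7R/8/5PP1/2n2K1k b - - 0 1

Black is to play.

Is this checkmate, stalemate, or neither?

checkmate

Black to move; black king on h1.
In check: yes, from the white rook on h4.
King squares — g1: attacked by Kf1; g2: attacked by Kf1; h2: attacked by Rh4.
Legal moves for Black: none.
In check with no legal moves → checkmate.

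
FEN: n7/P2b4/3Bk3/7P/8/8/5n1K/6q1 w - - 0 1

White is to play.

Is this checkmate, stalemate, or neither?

White to move; white king on h2.
In check: yes, from the black queen on g1.
Legal moves for White: Kxg1.
White is in check but has 1 legal move → neither.

neither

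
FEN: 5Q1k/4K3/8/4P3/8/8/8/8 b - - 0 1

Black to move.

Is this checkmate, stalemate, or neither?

neither

Black to move; black king on h8.
In check: yes, from the white queen on f8.
King squares — g7: attacked by Qf8; h7: available; g8: attacked by Qf8.
Legal moves for Black: Kh7.
Black is in check but has 1 legal move → neither.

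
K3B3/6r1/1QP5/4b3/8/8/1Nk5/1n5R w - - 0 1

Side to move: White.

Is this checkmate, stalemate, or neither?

White to move; white king on a8.
In check: no.
Legal moves for White include: Bf7, Bd7, Bg6+, Bh5, Qd8, Qb8, Qc7, Qb7, Qa7, Qa6, Qc5+, Qb5, Qa5, Qd4, Qb4, Qe3, Qb3+, Qf2+, ... (list truncated; more exist).
White has legal moves and is not in check → neither.

neither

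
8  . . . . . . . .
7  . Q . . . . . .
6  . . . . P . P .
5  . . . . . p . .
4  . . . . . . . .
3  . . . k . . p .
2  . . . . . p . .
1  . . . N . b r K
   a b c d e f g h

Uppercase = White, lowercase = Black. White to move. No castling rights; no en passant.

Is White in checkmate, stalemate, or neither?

White to move; white king on h1.
In check: yes, from the black rook on g1.
King squares — g1: attacked by Pf2; g2: attacked by Bf1; h2: attacked by Pg3.
Legal moves for White: none.
In check with no legal moves → checkmate.

checkmate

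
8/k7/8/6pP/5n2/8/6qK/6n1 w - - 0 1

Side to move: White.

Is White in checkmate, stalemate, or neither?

checkmate

White to move; white king on h2.
In check: yes, from the black queen on g2.
King squares — g1: attacked by Qg2; h1: attacked by Qg2; g2: attacked by Nf4; g3: attacked by Qg2; h3: attacked by Ng1.
Legal moves for White: none.
In check with no legal moves → checkmate.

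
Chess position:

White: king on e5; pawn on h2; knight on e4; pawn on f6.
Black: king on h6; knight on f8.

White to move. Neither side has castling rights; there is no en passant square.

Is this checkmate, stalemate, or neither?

White to move; white king on e5.
In check: no.
Legal moves for White: Kd6, Kf5, Kd5, Kf4, Kd4, Nd6, Ng5, Nc5, Ng3, Nc3, Nf2, Nd2, f7, h3, h4.
White has 15 legal moves and is not in check → neither.

neither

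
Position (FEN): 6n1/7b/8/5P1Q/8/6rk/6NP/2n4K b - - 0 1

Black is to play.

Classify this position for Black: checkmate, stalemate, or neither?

Black to move; black king on h3.
In check: yes, from the white queen on h5.
King squares — g2: attacked by Kh1; h2: attacked by Kh1; g3: own rook; g4: attacked by Qh5; h4: attacked by Ng2.
Legal moves for Black: none.
In check with no legal moves → checkmate.

checkmate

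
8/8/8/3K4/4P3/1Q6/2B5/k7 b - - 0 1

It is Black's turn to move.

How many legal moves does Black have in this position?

0

Black to move; king on a1.
In check: no.
Legal moves: none.
Count: 0.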